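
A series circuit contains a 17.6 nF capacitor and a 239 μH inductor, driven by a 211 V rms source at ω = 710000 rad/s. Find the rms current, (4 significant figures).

X_L = ωL = 169.7 Ω
X_C = 1/(ωC) = 80.03 Ω
Net reactance X = X_L − X_C = 89.66 Ω
Z = j89.66 Ω
|Z| = √(0² + 89.66²) = 89.66 Ω
I = V/|Z| = 211/89.66 = 2.353 A

2.353 A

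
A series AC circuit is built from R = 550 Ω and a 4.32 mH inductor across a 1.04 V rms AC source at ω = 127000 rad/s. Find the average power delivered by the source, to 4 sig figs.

X_L = ωL = 548.6 Ω
Z = 550.0 + j548.6 Ω
|Z| = √(550.0² + 548.6²) = 776.9 Ω
∠Z = arctan(548.6/550.0) = 44.93°
I = V/|Z| = 1.339 mA
P = VI cos φ = 1.04 × 0.001339 × cos(44.93°) = 985.7 μW

985.7 μW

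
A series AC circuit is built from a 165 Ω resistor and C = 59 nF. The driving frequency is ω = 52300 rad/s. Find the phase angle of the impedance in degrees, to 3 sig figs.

X_C = 1/(ωC) = 324 Ω
Z = 165 − j324 Ω
|Z| = √(165² + 324²) = 364 Ω
∠Z = arctan(-324/165) = -63.0°

-63.0°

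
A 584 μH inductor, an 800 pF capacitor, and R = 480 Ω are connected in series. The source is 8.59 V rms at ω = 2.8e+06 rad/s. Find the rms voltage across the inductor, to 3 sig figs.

X_L = ωL = 1640 Ω
X_C = 1/(ωC) = 446 Ω
Net reactance X = X_L − X_C = 1190 Ω
Z = 480 + j1190 Ω
|Z| = √(480² + 1190²) = 1280 Ω
I = V/|Z| = 6.70 mA
V_L = I·|Z_L| = 0.00670 × 1640 = 11.0 V

11.0 V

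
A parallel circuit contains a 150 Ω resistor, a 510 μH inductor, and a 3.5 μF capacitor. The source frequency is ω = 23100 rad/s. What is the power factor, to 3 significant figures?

0.856

X_L = ωL = 11.8 Ω
X_C = 1/(ωC) = 12.4 Ω
Parallel: admittances add. Y = 1/R + 1/(jωL) + jωC
Y = (0.00667 − j0.00403) S
|Y| = 0.00779 S → |Z| = 1/|Y| = 128 Ω, ∠Z = −∠Y = 31.2°
cos φ = cos(31.2°) = 0.856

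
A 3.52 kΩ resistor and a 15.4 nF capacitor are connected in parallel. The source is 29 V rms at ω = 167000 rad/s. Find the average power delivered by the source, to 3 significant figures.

239 mW

X_C = 1/(ωC) = 389 Ω
Parallel: admittances add. Y = 1/R + jωC
Y = (0.000284 + j0.00257) S
|Y| = 0.00259 S → |Z| = 1/|Y| = 386 Ω, ∠Z = −∠Y = -83.7°
I = V/|Z| = 75.0 mA
P = VI cos φ = 29 × 0.0750 × cos(-83.7°) = 239 mW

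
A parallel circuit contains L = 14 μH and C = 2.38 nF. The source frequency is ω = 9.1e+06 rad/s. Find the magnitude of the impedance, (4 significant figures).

X_L = ωL = 127.4 Ω
X_C = 1/(ωC) = 46.17 Ω
Parallel: admittances add. Y = 1/(jωL) + jωC
Y = (0 + j0.01381) S
|Y| = 0.01381 S → |Z| = 1/|Y| = 72.42 Ω, ∠Z = −∠Y = -90.00°

72.42 Ω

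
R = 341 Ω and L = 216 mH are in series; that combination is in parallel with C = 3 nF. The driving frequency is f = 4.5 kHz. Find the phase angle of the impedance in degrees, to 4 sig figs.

83.37°

ω = 2πf = 28270 rad/s
X_L = ωL = 6107 Ω
X_C = 1/(ωC) = 11790 Ω
Branch 1 (R+jX_L): Z₁ = 341.0 + j6107 Ω, |Z₁| = 6117 Ω
Branch 2 (−jX_C): Z₂ = −j11790 Ω
Parallel: Z = Z₁Z₂/(Z₁+Z₂), |Z| = 12670 Ω, ∠Z = 83.37°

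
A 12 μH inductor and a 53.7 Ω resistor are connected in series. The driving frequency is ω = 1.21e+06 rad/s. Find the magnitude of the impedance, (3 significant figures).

X_L = ωL = 14.5 Ω
Z = 53.7 + j14.5 Ω
|Z| = √(53.7² + 14.5²) = 55.6 Ω

55.6 Ω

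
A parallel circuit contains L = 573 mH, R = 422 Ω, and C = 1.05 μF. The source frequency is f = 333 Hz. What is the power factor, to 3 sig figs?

0.867

ω = 2πf = 2092 rad/s
X_L = ωL = 1200 Ω
X_C = 1/(ωC) = 455 Ω
Parallel: admittances add. Y = 1/R + 1/(jωL) + jωC
Y = (0.00237 + j0.00136) S
|Y| = 0.00273 S → |Z| = 1/|Y| = 366 Ω, ∠Z = −∠Y = -29.9°
cos φ = cos(-29.9°) = 0.867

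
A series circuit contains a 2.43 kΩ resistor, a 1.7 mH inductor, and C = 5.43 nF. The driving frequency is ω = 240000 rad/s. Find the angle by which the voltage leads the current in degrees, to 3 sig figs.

-8.41°

X_L = ωL = 408 Ω
X_C = 1/(ωC) = 767 Ω
Net reactance X = X_L − X_C = -359 Ω
Z = 2430 − j359 Ω
|Z| = √(2430² + 359²) = 2460 Ω
∠Z = arctan(-359/2430) = -8.41°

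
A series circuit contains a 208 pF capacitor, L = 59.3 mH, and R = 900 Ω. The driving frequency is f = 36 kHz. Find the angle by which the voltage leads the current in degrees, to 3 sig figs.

ω = 2πf = 226200 rad/s
X_L = ωL = 13400 Ω
X_C = 1/(ωC) = 21300 Ω
Net reactance X = X_L − X_C = -7840 Ω
Z = 900 − j7840 Ω
|Z| = √(900² + 7840²) = 7890 Ω
∠Z = arctan(-7840/900) = -83.5°

-83.5°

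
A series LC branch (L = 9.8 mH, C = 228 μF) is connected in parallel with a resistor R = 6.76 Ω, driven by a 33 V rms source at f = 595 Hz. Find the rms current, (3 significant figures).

ω = 2πf = 3738 rad/s
X_L = ωL = 36.6 Ω
X_C = 1/(ωC) = 1.17 Ω
Branch 1: Z₁ = R = 6.76 Ω
Branch 2 (series LC): Z₂ = j(X_L − X_C) = j35.5 Ω
Parallel: Z = Z₁Z₂/(Z₁+Z₂), |Z| = 6.64 Ω, ∠Z = 10.8°
I = V/|Z| = 33/6.64 = 4.97 A

4.97 A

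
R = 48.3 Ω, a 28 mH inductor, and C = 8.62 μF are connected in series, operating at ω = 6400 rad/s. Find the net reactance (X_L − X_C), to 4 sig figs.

X_L = ωL = 179.2 Ω
X_C = 1/(ωC) = 18.13 Ω
X = 179.2 − 18.13 = 161.1 Ω

161.1 Ω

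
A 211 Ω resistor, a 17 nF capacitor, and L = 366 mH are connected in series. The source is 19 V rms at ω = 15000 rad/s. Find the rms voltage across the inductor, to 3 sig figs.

X_L = ωL = 5490 Ω
X_C = 1/(ωC) = 3920 Ω
Net reactance X = X_L − X_C = 1570 Ω
Z = 211 + j1570 Ω
|Z| = √(211² + 1570²) = 1580 Ω
I = V/|Z| = 12.0 mA
V_L = I·|Z_L| = 0.0120 × 5490 = 65.9 V

65.9 V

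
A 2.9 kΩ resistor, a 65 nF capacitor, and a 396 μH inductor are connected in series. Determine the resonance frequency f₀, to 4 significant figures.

31.37 kHz

ω₀ = 1/√(LC) = 1/√(0.000396 × 6.5e-08) = 197100 rad/s
f₀ = ω₀/(2π) = 31.37 kHz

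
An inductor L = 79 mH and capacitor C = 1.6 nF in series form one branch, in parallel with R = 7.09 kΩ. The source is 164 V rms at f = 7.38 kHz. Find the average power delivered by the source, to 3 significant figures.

ω = 2πf = 46370 rad/s
X_L = ωL = 3660 Ω
X_C = 1/(ωC) = 13500 Ω
Branch 1: Z₁ = R = 7090 Ω
Branch 2 (series LC): Z₂ = j(X_L − X_C) = −j9820 Ω
Parallel: Z = Z₁Z₂/(Z₁+Z₂), |Z| = 5750 Ω, ∠Z = -35.8°
I = V/|Z| = 28.5 mA
P = VI cos φ = 164 × 0.0285 × cos(-35.8°) = 3.79 W

3.79 W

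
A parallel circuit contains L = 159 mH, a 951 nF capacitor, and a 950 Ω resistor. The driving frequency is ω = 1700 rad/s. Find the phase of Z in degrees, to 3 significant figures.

63.2°

X_L = ωL = 270 Ω
X_C = 1/(ωC) = 619 Ω
Parallel: admittances add. Y = 1/R + 1/(jωL) + jωC
Y = (0.00105 − j0.00208) S
|Y| = 0.00233 S → |Z| = 1/|Y| = 428 Ω, ∠Z = −∠Y = 63.2°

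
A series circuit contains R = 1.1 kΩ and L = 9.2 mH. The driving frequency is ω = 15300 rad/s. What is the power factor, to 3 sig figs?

0.992

X_L = ωL = 141 Ω
Z = 1100 + j141 Ω
|Z| = √(1100² + 141²) = 1110 Ω
∠Z = arctan(141/1100) = 7.29°
cos φ = cos(7.29°) = 0.992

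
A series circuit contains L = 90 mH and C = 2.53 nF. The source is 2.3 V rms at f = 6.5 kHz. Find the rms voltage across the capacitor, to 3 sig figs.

ω = 2πf = 40840 rad/s
X_L = ωL = 3680 Ω
X_C = 1/(ωC) = 9680 Ω
Net reactance X = X_L − X_C = -6000 Ω
Z = − j6000 Ω
|Z| = √(0² + 6000²) = 6000 Ω
I = V/|Z| = 383 μA
V_C = I·|Z_C| = 0.000383 × 9680 = 3.71 V

3.71 V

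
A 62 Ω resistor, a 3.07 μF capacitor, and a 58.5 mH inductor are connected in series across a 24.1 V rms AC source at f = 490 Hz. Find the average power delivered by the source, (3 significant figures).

3.84 W

ω = 2πf = 3079 rad/s
X_L = ωL = 180 Ω
X_C = 1/(ωC) = 106 Ω
Net reactance X = X_L − X_C = 74.3 Ω
Z = 62.0 + j74.3 Ω
|Z| = √(62.0² + 74.3²) = 96.8 Ω
∠Z = arctan(74.3/62.0) = 50.2°
I = V/|Z| = 249 mA
P = VI cos φ = 24.1 × 0.249 × cos(50.2°) = 3.84 W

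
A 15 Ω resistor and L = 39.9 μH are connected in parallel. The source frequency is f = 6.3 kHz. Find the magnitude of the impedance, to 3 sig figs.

ω = 2πf = 39580 rad/s
X_L = ωL = 1.58 Ω
Parallel: admittances add. Y = 1/R + 1/(jωL)
Y = (0.0667 − j0.633) S
|Y| = 0.637 S → |Z| = 1/|Y| = 1.57 Ω, ∠Z = −∠Y = 84.0°

1.57 Ω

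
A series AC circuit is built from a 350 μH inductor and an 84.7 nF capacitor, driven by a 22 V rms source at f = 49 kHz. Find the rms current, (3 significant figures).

317 mA

ω = 2πf = 307900 rad/s
X_L = ωL = 108 Ω
X_C = 1/(ωC) = 38.3 Ω
Net reactance X = X_L − X_C = 69.4 Ω
Z = j69.4 Ω
|Z| = √(0² + 69.4²) = 69.4 Ω
I = V/|Z| = 22/69.4 = 317 mA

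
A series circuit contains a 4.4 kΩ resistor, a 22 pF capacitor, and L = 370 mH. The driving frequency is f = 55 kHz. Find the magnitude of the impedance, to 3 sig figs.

ω = 2πf = 345600 rad/s
X_L = ωL = 128000 Ω
X_C = 1/(ωC) = 132000 Ω
Net reactance X = X_L − X_C = -3670 Ω
Z = 4400 − j3670 Ω
|Z| = √(4400² + 3670²) = 5730 Ω

5730 Ω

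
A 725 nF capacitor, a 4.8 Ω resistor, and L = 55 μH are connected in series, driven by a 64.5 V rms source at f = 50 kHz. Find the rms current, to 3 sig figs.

ω = 2πf = 314200 rad/s
X_L = ωL = 17.3 Ω
X_C = 1/(ωC) = 4.39 Ω
Net reactance X = X_L − X_C = 12.9 Ω
Z = 4.80 + j12.9 Ω
|Z| = √(4.80² + 12.9²) = 13.8 Ω
I = V/|Z| = 64.5/13.8 = 4.69 A

4.69 A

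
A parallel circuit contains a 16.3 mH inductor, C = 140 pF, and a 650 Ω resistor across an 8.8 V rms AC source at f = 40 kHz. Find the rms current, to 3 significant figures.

13.7 mA

ω = 2πf = 251300 rad/s
X_L = ωL = 4100 Ω
X_C = 1/(ωC) = 28400 Ω
Parallel: admittances add. Y = 1/R + 1/(jωL) + jωC
Y = (0.00154 − j0.000209) S
|Y| = 0.00155 S → |Z| = 1/|Y| = 644 Ω, ∠Z = −∠Y = 7.73°
I = V/|Z| = 8.8/644 = 13.7 mA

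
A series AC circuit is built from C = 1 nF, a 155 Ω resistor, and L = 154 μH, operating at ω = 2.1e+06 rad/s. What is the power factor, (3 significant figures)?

X_L = ωL = 323 Ω
X_C = 1/(ωC) = 476 Ω
Net reactance X = X_L − X_C = -153 Ω
Z = 155 − j153 Ω
|Z| = √(155² + 153²) = 218 Ω
∠Z = arctan(-153/155) = -44.6°
cos φ = cos(-44.6°) = 0.712

0.712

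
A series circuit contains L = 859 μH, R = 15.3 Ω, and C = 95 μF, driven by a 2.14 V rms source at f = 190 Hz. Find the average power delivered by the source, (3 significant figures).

ω = 2πf = 1194 rad/s
X_L = ωL = 1.03 Ω
X_C = 1/(ωC) = 8.82 Ω
Net reactance X = X_L − X_C = -7.79 Ω
Z = 15.3 − j7.79 Ω
|Z| = √(15.3² + 7.79²) = 17.2 Ω
∠Z = arctan(-7.79/15.3) = -27.0°
I = V/|Z| = 125 mA
P = VI cos φ = 2.14 × 0.125 × cos(-27.0°) = 238 mW

238 mW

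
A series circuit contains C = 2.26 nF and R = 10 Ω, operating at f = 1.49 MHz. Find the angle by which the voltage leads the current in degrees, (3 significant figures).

ω = 2πf = 9.362e+06 rad/s
X_C = 1/(ωC) = 47.3 Ω
Z = 10.0 − j47.3 Ω
|Z| = √(10.0² + 47.3²) = 48.3 Ω
∠Z = arctan(-47.3/10.0) = -78.1°

-78.1°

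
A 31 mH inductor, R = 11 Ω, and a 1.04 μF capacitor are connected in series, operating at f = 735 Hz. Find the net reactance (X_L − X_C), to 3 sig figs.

-65.0 Ω

ω = 2πf = 4618 rad/s
X_L = ωL = 143 Ω
X_C = 1/(ωC) = 208 Ω
X = 143 − 208 = -65.0 Ω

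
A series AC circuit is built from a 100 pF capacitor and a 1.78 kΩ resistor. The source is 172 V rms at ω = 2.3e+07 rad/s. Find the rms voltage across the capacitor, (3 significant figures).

X_C = 1/(ωC) = 435 Ω
Z = 1780 − j435 Ω
|Z| = √(1780² + 435²) = 1830 Ω
I = V/|Z| = 93.9 mA
V_C = I·|Z_C| = 0.0939 × 435 = 40.8 V

40.8 V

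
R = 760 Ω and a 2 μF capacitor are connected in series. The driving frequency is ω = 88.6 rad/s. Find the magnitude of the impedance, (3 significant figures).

X_C = 1/(ωC) = 5640 Ω
Z = 760 − j5640 Ω
|Z| = √(760² + 5640²) = 5690 Ω

5690 Ω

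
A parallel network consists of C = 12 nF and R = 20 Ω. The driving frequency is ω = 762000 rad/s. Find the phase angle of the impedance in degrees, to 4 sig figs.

-10.36°

X_C = 1/(ωC) = 109.4 Ω
Parallel: admittances add. Y = 1/R + jωC
Y = (0.05000 + j0.009144) S
|Y| = 0.05083 S → |Z| = 1/|Y| = 19.67 Ω, ∠Z = −∠Y = -10.36°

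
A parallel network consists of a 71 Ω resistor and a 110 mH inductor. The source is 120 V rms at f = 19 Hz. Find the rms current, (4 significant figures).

9.293 A

ω = 2πf = 119.4 rad/s
X_L = ωL = 13.13 Ω
Parallel: admittances add. Y = 1/R + 1/(jωL)
Y = (0.01408 − j0.07615) S
|Y| = 0.07744 S → |Z| = 1/|Y| = 12.91 Ω, ∠Z = −∠Y = 79.52°
I = V/|Z| = 120/12.91 = 9.293 A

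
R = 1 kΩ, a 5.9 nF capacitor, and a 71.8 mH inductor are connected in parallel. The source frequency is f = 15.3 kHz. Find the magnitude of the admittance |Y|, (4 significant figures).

ω = 2πf = 96130 rad/s
X_L = ωL = 6902 Ω
X_C = 1/(ωC) = 1763 Ω
Parallel: admittances add. Y = 1/R + 1/(jωL) + jωC
Y = (0.001000 + j0.0004223) S
|Y| = 0.001086 S → |Z| = 1/|Y| = 921.2 Ω, ∠Z = −∠Y = -22.89°

1.086 mS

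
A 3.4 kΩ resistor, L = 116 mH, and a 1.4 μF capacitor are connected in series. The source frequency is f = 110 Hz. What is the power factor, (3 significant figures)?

0.963

ω = 2πf = 691.2 rad/s
X_L = ωL = 80.2 Ω
X_C = 1/(ωC) = 1030 Ω
Net reactance X = X_L − X_C = -953 Ω
Z = 3400 − j953 Ω
|Z| = √(3400² + 953²) = 3530 Ω
∠Z = arctan(-953/3400) = -15.7°
cos φ = cos(-15.7°) = 0.963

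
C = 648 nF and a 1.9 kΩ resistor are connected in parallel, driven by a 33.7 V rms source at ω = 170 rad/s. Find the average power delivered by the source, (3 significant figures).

598 mW

X_C = 1/(ωC) = 9080 Ω
Parallel: admittances add. Y = 1/R + jωC
Y = (0.000526 + j0.000110) S
|Y| = 0.000538 S → |Z| = 1/|Y| = 1860 Ω, ∠Z = −∠Y = -11.8°
I = V/|Z| = 18.1 mA
P = VI cos φ = 33.7 × 0.0181 × cos(-11.8°) = 598 mW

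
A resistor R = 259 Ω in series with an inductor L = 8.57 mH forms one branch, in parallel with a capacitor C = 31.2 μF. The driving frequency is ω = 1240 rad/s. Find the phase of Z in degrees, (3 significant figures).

-84.3°

X_L = ωL = 10.6 Ω
X_C = 1/(ωC) = 25.8 Ω
Branch 1 (R+jX_L): Z₁ = 259 + j10.6 Ω, |Z₁| = 259 Ω
Branch 2 (−jX_C): Z₂ = −j25.8 Ω
Parallel: Z = Z₁Z₂/(Z₁+Z₂), |Z| = 25.8 Ω, ∠Z = -84.3°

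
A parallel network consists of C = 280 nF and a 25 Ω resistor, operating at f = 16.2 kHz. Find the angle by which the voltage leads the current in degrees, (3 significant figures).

ω = 2πf = 101800 rad/s
X_C = 1/(ωC) = 35.1 Ω
Parallel: admittances add. Y = 1/R + jωC
Y = (0.0400 + j0.0285) S
|Y| = 0.0491 S → |Z| = 1/|Y| = 20.4 Ω, ∠Z = −∠Y = -35.5°

-35.5°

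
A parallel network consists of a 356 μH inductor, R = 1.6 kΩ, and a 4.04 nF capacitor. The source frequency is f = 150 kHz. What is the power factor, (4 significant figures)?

ω = 2πf = 942500 rad/s
X_L = ωL = 335.5 Ω
X_C = 1/(ωC) = 262.6 Ω
Parallel: admittances add. Y = 1/R + 1/(jωL) + jωC
Y = (0.0006250 + j0.0008272) S
|Y| = 0.001037 S → |Z| = 1/|Y| = 964.6 Ω, ∠Z = −∠Y = -52.93°
cos φ = cos(-52.93°) = 0.6028

0.6028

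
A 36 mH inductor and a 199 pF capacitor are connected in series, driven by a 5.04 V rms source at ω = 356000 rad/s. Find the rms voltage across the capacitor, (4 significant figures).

X_L = ωL = 12820 Ω
X_C = 1/(ωC) = 14120 Ω
Net reactance X = X_L − X_C = -1300 Ω
Z = − j1300 Ω
|Z| = √(0² + 1300²) = 1300 Ω
I = V/|Z| = 3.878 mA
V_C = I·|Z_C| = 0.003878 × 14120 = 54.74 V

54.74 V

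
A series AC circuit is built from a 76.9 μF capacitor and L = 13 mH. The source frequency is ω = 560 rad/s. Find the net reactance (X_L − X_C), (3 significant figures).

X_L = ωL = 7.28 Ω
X_C = 1/(ωC) = 23.2 Ω
X = 7.28 − 23.2 = -15.9 Ω

-15.9 Ω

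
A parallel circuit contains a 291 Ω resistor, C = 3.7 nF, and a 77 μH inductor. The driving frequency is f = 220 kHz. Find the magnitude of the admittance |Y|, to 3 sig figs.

5.49 mS

ω = 2πf = 1.382e+06 rad/s
X_L = ωL = 106 Ω
X_C = 1/(ωC) = 196 Ω
Parallel: admittances add. Y = 1/R + 1/(jωL) + jωC
Y = (0.00344 − j0.00428) S
|Y| = 0.00549 S → |Z| = 1/|Y| = 182 Ω, ∠Z = −∠Y = 51.2°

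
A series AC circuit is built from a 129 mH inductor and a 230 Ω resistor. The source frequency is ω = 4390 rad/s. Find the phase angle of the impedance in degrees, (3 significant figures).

X_L = ωL = 566 Ω
Z = 230 + j566 Ω
|Z| = √(230² + 566²) = 611 Ω
∠Z = arctan(566/230) = 67.9°

67.9°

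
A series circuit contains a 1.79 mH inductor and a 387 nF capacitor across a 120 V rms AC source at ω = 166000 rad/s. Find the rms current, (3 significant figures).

426 mA

X_L = ωL = 297 Ω
X_C = 1/(ωC) = 15.6 Ω
Net reactance X = X_L − X_C = 282 Ω
Z = j282 Ω
|Z| = √(0² + 282²) = 282 Ω
I = V/|Z| = 120/282 = 426 mA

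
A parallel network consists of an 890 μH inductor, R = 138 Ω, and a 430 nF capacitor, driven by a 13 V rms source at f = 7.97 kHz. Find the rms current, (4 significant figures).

94.93 mA

ω = 2πf = 50080 rad/s
X_L = ωL = 44.57 Ω
X_C = 1/(ωC) = 46.44 Ω
Parallel: admittances add. Y = 1/R + 1/(jωL) + jωC
Y = (0.007246 − j0.0009043) S
|Y| = 0.007303 S → |Z| = 1/|Y| = 136.9 Ω, ∠Z = −∠Y = 7.113°
I = V/|Z| = 13/136.9 = 94.93 mA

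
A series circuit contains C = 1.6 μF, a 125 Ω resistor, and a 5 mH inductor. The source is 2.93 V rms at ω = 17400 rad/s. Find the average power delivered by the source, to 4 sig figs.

58.85 mW

X_L = ωL = 87.00 Ω
X_C = 1/(ωC) = 35.92 Ω
Net reactance X = X_L − X_C = 51.08 Ω
Z = 125.0 + j51.08 Ω
|Z| = √(125.0² + 51.08²) = 135.0 Ω
∠Z = arctan(51.08/125.0) = 22.23°
I = V/|Z| = 21.70 mA
P = VI cos φ = 2.93 × 0.02170 × cos(22.23°) = 58.85 mW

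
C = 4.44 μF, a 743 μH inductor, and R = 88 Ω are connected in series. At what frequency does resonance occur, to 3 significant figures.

2.77 kHz

ω₀ = 1/√(LC) = 1/√(0.000743 × 4.44e-06) = 17410 rad/s
f₀ = ω₀/(2π) = 2.77 kHz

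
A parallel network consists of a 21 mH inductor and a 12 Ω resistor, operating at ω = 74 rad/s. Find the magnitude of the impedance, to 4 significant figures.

X_L = ωL = 1.554 Ω
Parallel: admittances add. Y = 1/R + 1/(jωL)
Y = (0.08333 − j0.6435) S
|Y| = 0.6489 S → |Z| = 1/|Y| = 1.541 Ω, ∠Z = −∠Y = 82.62°

1.541 Ω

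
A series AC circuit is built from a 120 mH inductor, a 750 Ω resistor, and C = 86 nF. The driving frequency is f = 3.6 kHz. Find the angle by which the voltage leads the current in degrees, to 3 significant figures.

71.2°

ω = 2πf = 22620 rad/s
X_L = ωL = 2710 Ω
X_C = 1/(ωC) = 514 Ω
Net reactance X = X_L − X_C = 2200 Ω
Z = 750 + j2200 Ω
|Z| = √(750² + 2200²) = 2320 Ω
∠Z = arctan(2200/750) = 71.2°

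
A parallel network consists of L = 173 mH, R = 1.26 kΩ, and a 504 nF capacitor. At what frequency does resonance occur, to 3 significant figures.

539 Hz

ω₀ = 1/√(LC) = 1/√(0.173 × 5.04e-07) = 3387 rad/s
f₀ = ω₀/(2π) = 539 Hz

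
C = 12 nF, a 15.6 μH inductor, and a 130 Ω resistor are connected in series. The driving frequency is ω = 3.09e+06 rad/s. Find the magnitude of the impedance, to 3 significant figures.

132 Ω

X_L = ωL = 48.2 Ω
X_C = 1/(ωC) = 27.0 Ω
Net reactance X = X_L − X_C = 21.2 Ω
Z = 130 + j21.2 Ω
|Z| = √(130² + 21.2²) = 132 Ω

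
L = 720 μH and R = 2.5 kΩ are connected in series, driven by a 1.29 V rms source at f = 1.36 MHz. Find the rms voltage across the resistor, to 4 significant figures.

0.4856 V

ω = 2πf = 8.545e+06 rad/s
X_L = ωL = 6152 Ω
Z = 2500 + j6152 Ω
|Z| = √(2500² + 6152²) = 6641 Ω
I = V/|Z| = 194.2 μA
V_R = I·|Z_R| = 0.0001942 × 2500 = 0.4856 V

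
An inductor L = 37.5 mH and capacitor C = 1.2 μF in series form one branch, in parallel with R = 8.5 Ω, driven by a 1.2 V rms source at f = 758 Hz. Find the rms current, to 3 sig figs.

360 mA

ω = 2πf = 4763 rad/s
X_L = ωL = 179 Ω
X_C = 1/(ωC) = 175 Ω
Branch 1: Z₁ = R = 8.50 Ω
Branch 2 (series LC): Z₂ = j(X_L − X_C) = j3.63 Ω
Parallel: Z = Z₁Z₂/(Z₁+Z₂), |Z| = 3.34 Ω, ∠Z = 66.9°
I = V/|Z| = 1.2/3.34 = 360 mA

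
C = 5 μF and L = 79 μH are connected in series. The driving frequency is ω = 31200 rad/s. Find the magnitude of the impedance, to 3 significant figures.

3.95 Ω

X_L = ωL = 2.46 Ω
X_C = 1/(ωC) = 6.41 Ω
Net reactance X = X_L − X_C = -3.95 Ω
Z = − j3.95 Ω
|Z| = √(0² + 3.95²) = 3.95 Ω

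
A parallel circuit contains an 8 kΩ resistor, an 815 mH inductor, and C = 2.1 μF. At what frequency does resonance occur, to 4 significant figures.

121.7 Hz

ω₀ = 1/√(LC) = 1/√(0.815 × 2.1e-06) = 764.4 rad/s
f₀ = ω₀/(2π) = 121.7 Hz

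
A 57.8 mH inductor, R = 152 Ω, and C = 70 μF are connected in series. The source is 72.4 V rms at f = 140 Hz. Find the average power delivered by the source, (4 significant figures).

ω = 2πf = 879.6 rad/s
X_L = ωL = 50.84 Ω
X_C = 1/(ωC) = 16.24 Ω
Net reactance X = X_L − X_C = 34.60 Ω
Z = 152.0 + j34.60 Ω
|Z| = √(152.0² + 34.60²) = 155.9 Ω
∠Z = arctan(34.60/152.0) = 12.82°
I = V/|Z| = 464.4 mA
P = VI cos φ = 72.4 × 0.4644 × cos(12.82°) = 32.79 W

32.79 W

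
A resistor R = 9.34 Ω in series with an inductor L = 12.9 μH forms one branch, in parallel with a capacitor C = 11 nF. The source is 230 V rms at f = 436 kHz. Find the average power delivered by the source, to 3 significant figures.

370 W

ω = 2πf = 2.739e+06 rad/s
X_L = ωL = 35.3 Ω
X_C = 1/(ωC) = 33.2 Ω
Branch 1 (R+jX_L): Z₁ = 9.34 + j35.3 Ω, |Z₁| = 36.6 Ω
Branch 2 (−jX_C): Z₂ = −j33.2 Ω
Parallel: Z = Z₁Z₂/(Z₁+Z₂), |Z| = 127 Ω, ∠Z = -27.8°
I = V/|Z| = 1.82 A
P = VI cos φ = 230 × 1.82 × cos(-27.8°) = 370 W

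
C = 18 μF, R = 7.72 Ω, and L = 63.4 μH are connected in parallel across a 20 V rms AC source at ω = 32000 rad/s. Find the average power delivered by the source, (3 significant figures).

X_L = ωL = 2.03 Ω
X_C = 1/(ωC) = 1.74 Ω
Parallel: admittances add. Y = 1/R + 1/(jωL) + jωC
Y = (0.130 + j0.0831) S
|Y| = 0.154 S → |Z| = 1/|Y| = 6.50 Ω, ∠Z = −∠Y = -32.7°
I = V/|Z| = 3.08 A
P = VI cos φ = 20 × 3.08 × cos(-32.7°) = 51.8 W

51.8 W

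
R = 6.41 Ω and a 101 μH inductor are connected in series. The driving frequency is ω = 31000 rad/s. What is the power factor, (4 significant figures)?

X_L = ωL = 3.131 Ω
Z = 6.410 + j3.131 Ω
|Z| = √(6.410² + 3.131²) = 7.134 Ω
∠Z = arctan(3.131/6.410) = 26.03°
cos φ = cos(26.03°) = 0.8985

0.8985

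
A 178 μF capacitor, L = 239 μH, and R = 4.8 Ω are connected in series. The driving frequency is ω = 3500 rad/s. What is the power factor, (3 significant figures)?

0.987

X_L = ωL = 0.837 Ω
X_C = 1/(ωC) = 1.61 Ω
Net reactance X = X_L − X_C = -0.769 Ω
Z = 4.80 − j0.769 Ω
|Z| = √(4.80² + 0.769²) = 4.86 Ω
∠Z = arctan(-0.769/4.80) = -9.10°
cos φ = cos(-9.10°) = 0.987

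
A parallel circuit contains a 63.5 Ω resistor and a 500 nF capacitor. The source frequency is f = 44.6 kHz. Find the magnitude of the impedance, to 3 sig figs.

7.09 Ω

ω = 2πf = 280200 rad/s
X_C = 1/(ωC) = 7.14 Ω
Parallel: admittances add. Y = 1/R + jωC
Y = (0.0157 + j0.140) S
|Y| = 0.141 S → |Z| = 1/|Y| = 7.09 Ω, ∠Z = −∠Y = -83.6°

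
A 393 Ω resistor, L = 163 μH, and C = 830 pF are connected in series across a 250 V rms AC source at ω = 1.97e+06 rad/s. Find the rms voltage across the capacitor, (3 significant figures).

313 V

X_L = ωL = 321 Ω
X_C = 1/(ωC) = 612 Ω
Net reactance X = X_L − X_C = -290 Ω
Z = 393 − j290 Ω
|Z| = √(393² + 290²) = 489 Ω
I = V/|Z| = 512 mA
V_C = I·|Z_C| = 0.512 × 612 = 313 V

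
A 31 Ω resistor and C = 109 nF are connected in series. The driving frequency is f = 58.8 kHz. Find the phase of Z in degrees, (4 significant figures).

ω = 2πf = 369500 rad/s
X_C = 1/(ωC) = 24.83 Ω
Z = 31.00 − j24.83 Ω
|Z| = √(31.00² + 24.83²) = 39.72 Ω
∠Z = arctan(-24.83/31.00) = -38.70°

-38.70°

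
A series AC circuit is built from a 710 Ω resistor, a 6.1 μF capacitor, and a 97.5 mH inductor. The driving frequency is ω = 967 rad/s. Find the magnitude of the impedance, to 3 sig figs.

714 Ω

X_L = ωL = 94.3 Ω
X_C = 1/(ωC) = 170 Ω
Net reactance X = X_L − X_C = -75.2 Ω
Z = 710 − j75.2 Ω
|Z| = √(710² + 75.2²) = 714 Ω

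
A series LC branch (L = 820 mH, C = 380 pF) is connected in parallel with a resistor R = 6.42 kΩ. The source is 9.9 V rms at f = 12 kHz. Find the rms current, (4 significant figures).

1.585 mA

ω = 2πf = 75400 rad/s
X_L = ωL = 61830 Ω
X_C = 1/(ωC) = 34900 Ω
Branch 1: Z₁ = R = 6420 Ω
Branch 2 (series LC): Z₂ = j(X_L − X_C) = j26920 Ω
Parallel: Z = Z₁Z₂/(Z₁+Z₂), |Z| = 6245 Ω, ∠Z = 13.41°
I = V/|Z| = 9.9/6245 = 1.585 mA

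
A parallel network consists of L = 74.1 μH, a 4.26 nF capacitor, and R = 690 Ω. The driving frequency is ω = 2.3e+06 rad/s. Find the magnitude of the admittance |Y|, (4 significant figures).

X_L = ωL = 170.4 Ω
X_C = 1/(ωC) = 102.1 Ω
Parallel: admittances add. Y = 1/R + 1/(jωL) + jωC
Y = (0.001449 + j0.003930) S
|Y| = 0.004189 S → |Z| = 1/|Y| = 238.7 Ω, ∠Z = −∠Y = -69.76°

4.189 mS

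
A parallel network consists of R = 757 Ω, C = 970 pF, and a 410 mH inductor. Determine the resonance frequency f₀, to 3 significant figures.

ω₀ = 1/√(LC) = 1/√(0.41 × 9.7e-10) = 50140 rad/s
f₀ = ω₀/(2π) = 7.98 kHz

7.98 kHz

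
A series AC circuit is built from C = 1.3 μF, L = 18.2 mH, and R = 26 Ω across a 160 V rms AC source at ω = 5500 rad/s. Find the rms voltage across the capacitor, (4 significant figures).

X_L = ωL = 100.1 Ω
X_C = 1/(ωC) = 139.9 Ω
Net reactance X = X_L − X_C = -39.76 Ω
Z = 26.00 − j39.76 Ω
|Z| = √(26.00² + 39.76²) = 47.51 Ω
I = V/|Z| = 3.368 A
V_C = I·|Z_C| = 3.368 × 139.9 = 471.0 V

471.0 V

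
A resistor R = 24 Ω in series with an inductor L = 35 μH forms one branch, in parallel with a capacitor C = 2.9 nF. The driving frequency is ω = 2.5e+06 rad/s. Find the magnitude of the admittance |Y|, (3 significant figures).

4.46 mS

X_L = ωL = 87.5 Ω
X_C = 1/(ωC) = 138 Ω
Branch 1 (R+jX_L): Z₁ = 24.0 + j87.5 Ω, |Z₁| = 90.7 Ω
Branch 2 (−jX_C): Z₂ = −j138 Ω
Parallel: Z = Z₁Z₂/(Z₁+Z₂), |Z| = 224 Ω, ∠Z = 49.2°
|Y| = 1/|Z| = 4.46 mS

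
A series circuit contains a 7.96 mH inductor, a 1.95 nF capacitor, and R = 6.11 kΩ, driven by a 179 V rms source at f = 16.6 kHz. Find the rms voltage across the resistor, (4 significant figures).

ω = 2πf = 104300 rad/s
X_L = ωL = 830.2 Ω
X_C = 1/(ωC) = 4917 Ω
Net reactance X = X_L − X_C = -4087 Ω
Z = 6110 − j4087 Ω
|Z| = √(6110² + 4087²) = 7351 Ω
I = V/|Z| = 24.35 mA
V_R = I·|Z_R| = 0.02435 × 6110 = 148.8 V

148.8 V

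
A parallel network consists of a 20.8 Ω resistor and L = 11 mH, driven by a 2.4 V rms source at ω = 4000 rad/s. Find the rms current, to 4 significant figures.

X_L = ωL = 44.00 Ω
Parallel: admittances add. Y = 1/R + 1/(jωL)
Y = (0.04808 − j0.02273) S
|Y| = 0.05318 S → |Z| = 1/|Y| = 18.80 Ω, ∠Z = −∠Y = 25.30°
I = V/|Z| = 2.4/18.80 = 127.6 mA

127.6 mA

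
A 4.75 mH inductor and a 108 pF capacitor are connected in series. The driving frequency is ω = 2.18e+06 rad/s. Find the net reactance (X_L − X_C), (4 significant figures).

X_L = ωL = 10360 Ω
X_C = 1/(ωC) = 4247 Ω
X = 10360 − 4247 = 6108 Ω

6108 Ω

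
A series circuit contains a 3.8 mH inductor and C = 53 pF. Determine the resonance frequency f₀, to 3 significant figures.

ω₀ = 1/√(LC) = 1/√(0.0038 × 5.3e-11) = 2.228e+06 rad/s
f₀ = ω₀/(2π) = 355 kHz

355 kHz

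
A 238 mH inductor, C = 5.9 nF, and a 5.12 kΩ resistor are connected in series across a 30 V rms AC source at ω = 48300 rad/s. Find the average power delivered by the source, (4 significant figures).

X_L = ωL = 11500 Ω
X_C = 1/(ωC) = 3509 Ω
Net reactance X = X_L − X_C = 7986 Ω
Z = 5120 + j7986 Ω
|Z| = √(5120² + 7986²) = 9487 Ω
∠Z = arctan(7986/5120) = 57.34°
I = V/|Z| = 3.162 mA
P = VI cos φ = 30 × 0.003162 × cos(57.34°) = 51.20 mW

51.20 mW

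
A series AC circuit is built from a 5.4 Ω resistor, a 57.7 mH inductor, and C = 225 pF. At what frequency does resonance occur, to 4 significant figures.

ω₀ = 1/√(LC) = 1/√(0.0577 × 2.25e-10) = 277500 rad/s
f₀ = ω₀/(2π) = 44.17 kHz

44.17 kHz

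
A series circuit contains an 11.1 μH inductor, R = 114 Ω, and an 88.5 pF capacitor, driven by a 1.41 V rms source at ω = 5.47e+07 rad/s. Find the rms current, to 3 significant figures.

X_L = ωL = 607 Ω
X_C = 1/(ωC) = 207 Ω
Net reactance X = X_L − X_C = 401 Ω
Z = 114 + j401 Ω
|Z| = √(114² + 401²) = 417 Ω
I = V/|Z| = 1.41/417 = 3.39 mA

3.39 mA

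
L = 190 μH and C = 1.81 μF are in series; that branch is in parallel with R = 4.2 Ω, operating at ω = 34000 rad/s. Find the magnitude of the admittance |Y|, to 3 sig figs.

259 mS

X_L = ωL = 6.46 Ω
X_C = 1/(ωC) = 16.2 Ω
Branch 1: Z₁ = R = 4.20 Ω
Branch 2 (series LC): Z₂ = j(X_L − X_C) = −j9.79 Ω
Parallel: Z = Z₁Z₂/(Z₁+Z₂), |Z| = 3.86 Ω, ∠Z = -23.2°
|Y| = 1/|Z| = 259 mS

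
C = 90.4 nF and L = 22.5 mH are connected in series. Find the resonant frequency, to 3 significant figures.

3.53 kHz

ω₀ = 1/√(LC) = 1/√(0.0225 × 9.04e-08) = 22170 rad/s
f₀ = ω₀/(2π) = 3.53 kHz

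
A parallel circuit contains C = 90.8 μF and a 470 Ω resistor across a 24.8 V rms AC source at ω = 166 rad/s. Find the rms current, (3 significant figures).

X_C = 1/(ωC) = 66.3 Ω
Parallel: admittances add. Y = 1/R + jωC
Y = (0.00213 + j0.0151) S
|Y| = 0.0152 S → |Z| = 1/|Y| = 65.7 Ω, ∠Z = −∠Y = -82.0°
I = V/|Z| = 24.8/65.7 = 378 mA

378 mA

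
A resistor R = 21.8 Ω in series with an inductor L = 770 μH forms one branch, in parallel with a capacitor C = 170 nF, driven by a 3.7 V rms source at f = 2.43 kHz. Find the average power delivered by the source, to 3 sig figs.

486 mW

ω = 2πf = 15270 rad/s
X_L = ωL = 11.8 Ω
X_C = 1/(ωC) = 385 Ω
Branch 1 (R+jX_L): Z₁ = 21.8 + j11.8 Ω, |Z₁| = 24.8 Ω
Branch 2 (−jX_C): Z₂ = −j385 Ω
Parallel: Z = Z₁Z₂/(Z₁+Z₂), |Z| = 25.5 Ω, ∠Z = 25.0°
I = V/|Z| = 145 mA
P = VI cos φ = 3.7 × 0.145 × cos(25.0°) = 486 mW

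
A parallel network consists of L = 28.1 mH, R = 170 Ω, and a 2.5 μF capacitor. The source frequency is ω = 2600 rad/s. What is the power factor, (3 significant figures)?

X_L = ωL = 73.1 Ω
X_C = 1/(ωC) = 154 Ω
Parallel: admittances add. Y = 1/R + 1/(jωL) + jωC
Y = (0.00588 − j0.00719) S
|Y| = 0.00929 S → |Z| = 1/|Y| = 108 Ω, ∠Z = −∠Y = 50.7°
cos φ = cos(50.7°) = 0.633

0.633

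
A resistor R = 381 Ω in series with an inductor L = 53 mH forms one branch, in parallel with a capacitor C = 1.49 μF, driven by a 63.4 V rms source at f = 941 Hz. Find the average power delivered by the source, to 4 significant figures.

ω = 2πf = 5912 rad/s
X_L = ωL = 313.4 Ω
X_C = 1/(ωC) = 113.5 Ω
Branch 1 (R+jX_L): Z₁ = 381.0 + j313.4 Ω, |Z₁| = 493.3 Ω
Branch 2 (−jX_C): Z₂ = −j113.5 Ω
Parallel: Z = Z₁Z₂/(Z₁+Z₂), |Z| = 130.2 Ω, ∠Z = -78.24°
I = V/|Z| = 487.1 mA
P = VI cos φ = 63.4 × 0.4871 × cos(-78.24°) = 6.293 W

6.293 W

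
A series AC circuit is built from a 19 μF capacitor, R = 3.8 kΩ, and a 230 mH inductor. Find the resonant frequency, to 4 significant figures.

ω₀ = 1/√(LC) = 1/√(0.23 × 1.9e-05) = 478.4 rad/s
f₀ = ω₀/(2π) = 76.13 Hz

76.13 Hz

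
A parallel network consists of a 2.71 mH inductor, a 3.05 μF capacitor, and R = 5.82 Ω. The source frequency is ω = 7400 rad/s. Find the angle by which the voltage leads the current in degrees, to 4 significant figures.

X_L = ωL = 20.05 Ω
X_C = 1/(ωC) = 44.31 Ω
Parallel: admittances add. Y = 1/R + 1/(jωL) + jωC
Y = (0.1718 − j0.02730) S
|Y| = 0.1740 S → |Z| = 1/|Y| = 5.748 Ω, ∠Z = −∠Y = 9.027°

9.027°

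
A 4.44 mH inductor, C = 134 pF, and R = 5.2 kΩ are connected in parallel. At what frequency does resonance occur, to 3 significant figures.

ω₀ = 1/√(LC) = 1/√(0.00444 × 1.34e-10) = 1.296e+06 rad/s
f₀ = ω₀/(2π) = 206 kHz

206 kHz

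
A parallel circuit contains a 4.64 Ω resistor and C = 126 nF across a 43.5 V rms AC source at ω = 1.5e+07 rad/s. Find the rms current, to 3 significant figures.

82.7 A

X_C = 1/(ωC) = 0.529 Ω
Parallel: admittances add. Y = 1/R + jωC
Y = (0.216 + j1.89) S
|Y| = 1.90 S → |Z| = 1/|Y| = 0.526 Ω, ∠Z = −∠Y = -83.5°
I = V/|Z| = 43.5/0.526 = 82.7 A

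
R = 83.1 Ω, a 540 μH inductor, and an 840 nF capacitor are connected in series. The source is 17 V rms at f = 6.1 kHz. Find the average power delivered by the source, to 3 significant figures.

ω = 2πf = 38330 rad/s
X_L = ωL = 20.7 Ω
X_C = 1/(ωC) = 31.1 Ω
Net reactance X = X_L − X_C = -10.4 Ω
Z = 83.1 − j10.4 Ω
|Z| = √(83.1² + 10.4²) = 83.7 Ω
∠Z = arctan(-10.4/83.1) = -7.11°
I = V/|Z| = 203 mA
P = VI cos φ = 17 × 0.203 × cos(-7.11°) = 3.42 W

3.42 W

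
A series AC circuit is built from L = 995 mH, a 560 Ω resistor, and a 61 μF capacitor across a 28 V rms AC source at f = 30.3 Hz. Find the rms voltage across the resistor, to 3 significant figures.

27.5 V

ω = 2πf = 190.4 rad/s
X_L = ωL = 189 Ω
X_C = 1/(ωC) = 86.1 Ω
Net reactance X = X_L − X_C = 103 Ω
Z = 560 + j103 Ω
|Z| = √(560² + 103²) = 569 Ω
I = V/|Z| = 49.2 mA
V_R = I·|Z_R| = 0.0492 × 560 = 27.5 V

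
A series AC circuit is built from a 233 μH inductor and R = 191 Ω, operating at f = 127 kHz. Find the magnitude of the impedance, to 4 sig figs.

266.6 Ω

ω = 2πf = 798000 rad/s
X_L = ωL = 185.9 Ω
Z = 191.0 + j185.9 Ω
|Z| = √(191.0² + 185.9²) = 266.6 Ω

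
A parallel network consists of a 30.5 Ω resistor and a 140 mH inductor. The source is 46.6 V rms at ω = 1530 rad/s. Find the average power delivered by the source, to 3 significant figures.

X_L = ωL = 214 Ω
Parallel: admittances add. Y = 1/R + 1/(jωL)
Y = (0.0328 − j0.00467) S
|Y| = 0.0331 S → |Z| = 1/|Y| = 30.2 Ω, ∠Z = −∠Y = 8.10°
I = V/|Z| = 1.54 A
P = VI cos φ = 46.6 × 1.54 × cos(8.10°) = 71.2 W

71.2 W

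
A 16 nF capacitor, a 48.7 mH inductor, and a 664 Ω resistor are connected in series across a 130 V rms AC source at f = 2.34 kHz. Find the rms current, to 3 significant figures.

ω = 2πf = 14700 rad/s
X_L = ωL = 716 Ω
X_C = 1/(ωC) = 4250 Ω
Net reactance X = X_L − X_C = -3530 Ω
Z = 664 − j3530 Ω
|Z| = √(664² + 3530²) = 3600 Ω
I = V/|Z| = 130/3600 = 36.1 mA

36.1 mA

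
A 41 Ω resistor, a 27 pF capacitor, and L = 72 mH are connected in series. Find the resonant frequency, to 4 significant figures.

114.1 kHz

ω₀ = 1/√(LC) = 1/√(0.072 × 2.7e-11) = 717200 rad/s
f₀ = ω₀/(2π) = 114.1 kHz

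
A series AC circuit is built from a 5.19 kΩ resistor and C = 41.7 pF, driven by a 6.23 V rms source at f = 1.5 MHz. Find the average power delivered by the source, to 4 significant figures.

6.029 mW

ω = 2πf = 9.425e+06 rad/s
X_C = 1/(ωC) = 2544 Ω
Z = 5190 − j2544 Ω
|Z| = √(5190² + 2544²) = 5780 Ω
∠Z = arctan(-2544/5190) = -26.12°
I = V/|Z| = 1.078 mA
P = VI cos φ = 6.23 × 0.001078 × cos(-26.12°) = 6.029 mW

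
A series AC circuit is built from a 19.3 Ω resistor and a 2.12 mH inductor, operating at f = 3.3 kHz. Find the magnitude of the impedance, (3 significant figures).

ω = 2πf = 20730 rad/s
X_L = ωL = 44.0 Ω
Z = 19.3 + j44.0 Ω
|Z| = √(19.3² + 44.0²) = 48.0 Ω

48.0 Ω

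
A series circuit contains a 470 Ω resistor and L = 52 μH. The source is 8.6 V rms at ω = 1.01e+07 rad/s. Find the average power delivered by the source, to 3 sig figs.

X_L = ωL = 525 Ω
Z = 470 + j525 Ω
|Z| = √(470² + 525²) = 705 Ω
∠Z = arctan(525/470) = 48.2°
I = V/|Z| = 12.2 mA
P = VI cos φ = 8.6 × 0.0122 × cos(48.2°) = 70.0 mW

70.0 mW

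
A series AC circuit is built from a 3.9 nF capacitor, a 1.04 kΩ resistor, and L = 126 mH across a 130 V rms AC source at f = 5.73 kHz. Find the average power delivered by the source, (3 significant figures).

2.26 W

ω = 2πf = 36000 rad/s
X_L = ωL = 4540 Ω
X_C = 1/(ωC) = 7120 Ω
Net reactance X = X_L − X_C = -2590 Ω
Z = 1040 − j2590 Ω
|Z| = √(1040² + 2590²) = 2790 Ω
∠Z = arctan(-2590/1040) = -68.1°
I = V/|Z| = 46.6 mA
P = VI cos φ = 130 × 0.0466 × cos(-68.1°) = 2.26 W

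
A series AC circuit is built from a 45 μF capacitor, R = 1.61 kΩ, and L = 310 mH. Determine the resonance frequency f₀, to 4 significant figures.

ω₀ = 1/√(LC) = 1/√(0.31 × 4.5e-05) = 267.7 rad/s
f₀ = ω₀/(2π) = 42.61 Hz

42.61 Hz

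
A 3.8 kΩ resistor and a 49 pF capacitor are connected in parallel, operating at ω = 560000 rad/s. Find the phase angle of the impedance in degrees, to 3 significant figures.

X_C = 1/(ωC) = 36400 Ω
Parallel: admittances add. Y = 1/R + jωC
Y = (0.000263 + j2.74e-05) S
|Y| = 0.000265 S → |Z| = 1/|Y| = 3780 Ω, ∠Z = −∠Y = -5.95°

-5.95°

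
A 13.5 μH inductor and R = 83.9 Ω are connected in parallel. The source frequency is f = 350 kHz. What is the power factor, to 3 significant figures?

ω = 2πf = 2.199e+06 rad/s
X_L = ωL = 29.7 Ω
Parallel: admittances add. Y = 1/R + 1/(jωL)
Y = (0.0119 − j0.0337) S
|Y| = 0.0357 S → |Z| = 1/|Y| = 28.0 Ω, ∠Z = −∠Y = 70.5°
cos φ = cos(70.5°) = 0.334

0.334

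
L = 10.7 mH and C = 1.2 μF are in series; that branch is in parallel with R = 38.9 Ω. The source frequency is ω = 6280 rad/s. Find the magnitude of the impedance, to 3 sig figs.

33.4 Ω

X_L = ωL = 67.2 Ω
X_C = 1/(ωC) = 133 Ω
Branch 1: Z₁ = R = 38.9 Ω
Branch 2 (series LC): Z₂ = j(X_L − X_C) = −j65.5 Ω
Parallel: Z = Z₁Z₂/(Z₁+Z₂), |Z| = 33.4 Ω, ∠Z = -30.7°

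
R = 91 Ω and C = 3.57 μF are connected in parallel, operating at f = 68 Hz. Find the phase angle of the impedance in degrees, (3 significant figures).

-7.90°

ω = 2πf = 427.3 rad/s
X_C = 1/(ωC) = 656 Ω
Parallel: admittances add. Y = 1/R + jωC
Y = (0.0110 + j0.00153) S
|Y| = 0.0111 S → |Z| = 1/|Y| = 90.1 Ω, ∠Z = −∠Y = -7.90°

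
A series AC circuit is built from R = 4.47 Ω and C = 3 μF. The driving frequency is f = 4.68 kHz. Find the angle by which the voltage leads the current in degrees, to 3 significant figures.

-68.5°

ω = 2πf = 29410 rad/s
X_C = 1/(ωC) = 11.3 Ω
Z = 4.47 − j11.3 Ω
|Z| = √(4.47² + 11.3²) = 12.2 Ω
∠Z = arctan(-11.3/4.47) = -68.5°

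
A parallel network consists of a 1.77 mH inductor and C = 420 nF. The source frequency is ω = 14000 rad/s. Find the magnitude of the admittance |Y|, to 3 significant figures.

34.5 mS

X_L = ωL = 24.8 Ω
X_C = 1/(ωC) = 170 Ω
Parallel: admittances add. Y = 1/(jωL) + jωC
Y = (0 − j0.0345) S
|Y| = 0.0345 S → |Z| = 1/|Y| = 29.0 Ω, ∠Z = −∠Y = 90.0°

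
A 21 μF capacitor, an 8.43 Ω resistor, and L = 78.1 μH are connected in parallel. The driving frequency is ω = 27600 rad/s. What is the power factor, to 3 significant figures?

0.716

X_L = ωL = 2.16 Ω
X_C = 1/(ωC) = 1.73 Ω
Parallel: admittances add. Y = 1/R + 1/(jωL) + jωC
Y = (0.119 + j0.116) S
|Y| = 0.166 S → |Z| = 1/|Y| = 6.04 Ω, ∠Z = −∠Y = -44.3°
cos φ = cos(-44.3°) = 0.716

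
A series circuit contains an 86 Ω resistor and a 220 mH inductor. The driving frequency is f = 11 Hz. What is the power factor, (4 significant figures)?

0.9847

ω = 2πf = 69.12 rad/s
X_L = ωL = 15.21 Ω
Z = 86.00 + j15.21 Ω
|Z| = √(86.00² + 15.21²) = 87.33 Ω
∠Z = arctan(15.21/86.00) = 10.03°
cos φ = cos(10.03°) = 0.9847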